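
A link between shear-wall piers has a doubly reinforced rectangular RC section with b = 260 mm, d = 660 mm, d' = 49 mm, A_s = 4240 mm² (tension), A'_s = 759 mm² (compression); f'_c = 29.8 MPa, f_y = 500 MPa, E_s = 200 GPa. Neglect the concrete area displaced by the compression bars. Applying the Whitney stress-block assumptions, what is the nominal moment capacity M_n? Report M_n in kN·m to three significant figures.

Assume both tension and compression steel yield.
Net tension couple steel: A_s − A'_s = 3481 mm².
a = (A_s − A'_s) f_y / (0.85 f'_c b) = 1740500/(0.85 × 29.8 × 260) = 264.28 mm.
c = a/β₁ = 264.28/0.837 = 315.75 mm; ε'_s = 0.003(c − d')/c = 0.0025 ≥ f_y/E_s = 0.0025, so compression steel does yield.
M_n = (A_s − A'_s) f_y (d − a/2) + A'_s f_y (d − d') = [1740500 × (660 − 132.14) + 379500 × (660 − 49)] × 10⁻⁶ = 918.74 + 231.87 = 1150.61 kN·m.

M_n ≈ 1150 kN·m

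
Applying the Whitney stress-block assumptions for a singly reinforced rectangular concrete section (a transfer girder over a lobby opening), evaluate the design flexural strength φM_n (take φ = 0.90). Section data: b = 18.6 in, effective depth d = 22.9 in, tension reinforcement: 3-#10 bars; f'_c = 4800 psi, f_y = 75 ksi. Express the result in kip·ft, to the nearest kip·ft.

A_s = 3 × 1.27 = 3.81 in².
T = A_s f_y = 3.81 × 75 = 285.75 kips.
a = T/(0.85 f'_c b) = 285.75/(0.85 × 4.8 × 18.6) = 3.765 in.
M_n = T(d − a/2) = 285.75 × (22.9 − 1.8825) = 6005.8 kip·in = 6005.8/12 = 500.48 kip·ft.
φM_n = 0.90 × 500.48 = 450.43 kip·ft.

φM_n ≈ 450 kip·ft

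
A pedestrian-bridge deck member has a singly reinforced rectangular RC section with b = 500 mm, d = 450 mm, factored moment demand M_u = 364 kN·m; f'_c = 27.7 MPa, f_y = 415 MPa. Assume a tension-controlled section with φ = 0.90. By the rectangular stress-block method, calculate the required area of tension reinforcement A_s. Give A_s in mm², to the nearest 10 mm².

A_s ≈ 2390 mm²

M_n = M_u/φ = 364/0.90 = 404.444 kN·m.
With M_n = 0.85 f'_c a b (d − a/2), solve the quadratic for a:
a = d − √(d² − 2M_n/(0.85 f'_c b)) = 450 − √(450² − 2 × 404.444×10⁶/(0.85 × 27.7 × 500)) = 84.23 mm.
A_s = 0.85 f'_c a b / f_y = 0.85 × 27.7 × 84.23 × 500 / 415 = 2389.4 mm².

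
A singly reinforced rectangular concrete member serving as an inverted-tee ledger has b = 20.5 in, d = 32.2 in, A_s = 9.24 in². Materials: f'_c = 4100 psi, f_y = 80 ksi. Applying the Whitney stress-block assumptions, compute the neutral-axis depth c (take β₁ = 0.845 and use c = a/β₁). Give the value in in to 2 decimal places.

T = A_s f_y = 9.24 × 80 = 739.2 kips.
a = T/(0.85 f'_c b) = 739.2/(0.85 × 4.1 × 20.5) = 10.3468 in.
With β₁ = 0.845, c = a/β₁ = 10.3468/0.845 = 12.24 in.

c ≈ 12.24 in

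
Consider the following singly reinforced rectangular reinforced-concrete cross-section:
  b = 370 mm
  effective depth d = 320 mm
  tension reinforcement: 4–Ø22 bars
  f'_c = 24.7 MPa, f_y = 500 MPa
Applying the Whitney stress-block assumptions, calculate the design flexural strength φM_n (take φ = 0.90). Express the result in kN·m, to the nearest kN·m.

φM_n ≈ 185 kN·m

A_s = 4 × 380 = 1520 mm².
T = A_s f_y = 1520 × 500 = 760000 N = 760 kN.
From C = T: a = T/(0.85 f'_c b) = 760000/(0.85 × 24.7 × 370) = 97.84 mm.
M_n = T(d − a/2) = 760 kN × (320 − 48.92) mm = 206.02 kN·m.
φM_n = 0.90 × 206.02 = 185.42 kN·m.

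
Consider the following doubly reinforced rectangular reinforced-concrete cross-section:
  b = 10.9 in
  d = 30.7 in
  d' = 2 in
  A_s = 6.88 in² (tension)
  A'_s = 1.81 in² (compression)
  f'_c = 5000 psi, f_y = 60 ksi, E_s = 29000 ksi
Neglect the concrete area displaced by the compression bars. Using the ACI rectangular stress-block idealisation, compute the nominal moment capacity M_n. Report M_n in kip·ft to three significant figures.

Assume both steels yield.
a = (A_s − A'_s) f_y/(0.85 f'_c b) = (6.88 − 1.81) × 60/(0.85 × 5 × 10.9) = 6.567 in.
c = a/β₁ = 6.567/0.8 = 8.209 in; ε'_s = 0.003(c − d')/c = 0.0023 ≥ ε_y = 0.0021, so the compression steel yields.
M_n = (A_s − A'_s) f_y (d − a/2) + A'_s f_y (d − d') = 304.2 × (30.7 − 3.2835) + 108.6 × (30.7 − 2) = 8340.1 + 3116.8 = 11456.9 kip·in = 11456.9/12 = 954.74 kip·ft.

M_n ≈ 955 kip·ft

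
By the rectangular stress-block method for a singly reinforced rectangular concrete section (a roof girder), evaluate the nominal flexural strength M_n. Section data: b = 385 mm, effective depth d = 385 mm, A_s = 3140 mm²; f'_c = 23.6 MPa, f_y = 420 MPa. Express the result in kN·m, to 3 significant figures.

M_n ≈ 395 kN·m

T = A_s f_y = 3140 × 420 = 1318800 N = 1318.8 kN.
From C = T: a = T/(0.85 f'_c b) = 1318800/(0.85 × 23.6 × 385) = 170.76 mm.
M_n = T(d − a/2) = 1318.8 kN × (385 − 85.38) mm = 395.14 kN·m.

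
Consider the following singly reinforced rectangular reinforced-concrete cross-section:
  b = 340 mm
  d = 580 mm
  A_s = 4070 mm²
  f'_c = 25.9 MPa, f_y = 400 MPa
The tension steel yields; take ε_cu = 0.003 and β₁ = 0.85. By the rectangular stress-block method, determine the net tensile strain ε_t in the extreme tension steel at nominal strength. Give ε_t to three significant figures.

a = A_s f_y/(0.85 f'_c b) = 217.50 mm.
β₁ = 0.85, so c = a/β₁ = 217.50/0.85 = 255.88 mm.
From the linear strain diagram with ε_cu = 0.003: ε_t = 0.003 (d − c)/c = 0.003 × (580 − 255.88)/255.88 = 0.00380.
ε_t < 0.004 — the section is over-reinforced for flexure under ACI limits.

ε_t ≈ 0.00380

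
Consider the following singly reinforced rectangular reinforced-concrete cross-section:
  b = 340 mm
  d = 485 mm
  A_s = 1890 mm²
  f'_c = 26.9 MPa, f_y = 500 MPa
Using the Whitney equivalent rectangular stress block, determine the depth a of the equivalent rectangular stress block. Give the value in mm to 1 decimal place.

a ≈ 121.6 mm

T = A_s f_y = 1890 × 500 = 945000 N = 945 kN.
Setting C = 0.85 f'_c a b equal to T: a = 945000/(0.85 × 26.9 × 340) = 121.6 mm.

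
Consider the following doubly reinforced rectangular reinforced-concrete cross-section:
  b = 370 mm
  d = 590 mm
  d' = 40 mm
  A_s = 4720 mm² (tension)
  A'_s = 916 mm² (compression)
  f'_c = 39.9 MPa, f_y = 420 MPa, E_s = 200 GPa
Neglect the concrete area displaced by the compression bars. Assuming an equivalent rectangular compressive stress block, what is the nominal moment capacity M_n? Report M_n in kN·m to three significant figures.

M_n ≈ 1050 kN·m

Assume both tension and compression steel yield.
Net tension couple steel: A_s − A'_s = 3804 mm².
a = (A_s − A'_s) f_y / (0.85 f'_c b) = 1597680/(0.85 × 39.9 × 370) = 127.32 mm.
c = a/β₁ = 127.32/0.765 = 166.43 mm; ε'_s = 0.003(c − d')/c = 0.0023 ≥ f_y/E_s = 0.0021, so compression steel does yield.
M_n = (A_s − A'_s) f_y (d − a/2) + A'_s f_y (d − d') = [1597680 × (590 − 63.66) + 384720 × (590 − 40)] × 10⁻⁶ = 840.92 + 211.60 = 1052.52 kN·m.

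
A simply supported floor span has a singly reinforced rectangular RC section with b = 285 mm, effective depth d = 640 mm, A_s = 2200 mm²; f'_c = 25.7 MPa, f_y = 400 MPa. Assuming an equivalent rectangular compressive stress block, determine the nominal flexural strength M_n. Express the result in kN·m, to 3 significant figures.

M_n ≈ 501 kN·m

T = A_s f_y = 2200 × 400 = 880000 N = 880 kN.
From C = T: a = T/(0.85 f'_c b) = 880000/(0.85 × 25.7 × 285) = 141.35 mm.
M_n = T(d − a/2) = 880 kN × (640 − 70.675) mm = 501.01 kN·m.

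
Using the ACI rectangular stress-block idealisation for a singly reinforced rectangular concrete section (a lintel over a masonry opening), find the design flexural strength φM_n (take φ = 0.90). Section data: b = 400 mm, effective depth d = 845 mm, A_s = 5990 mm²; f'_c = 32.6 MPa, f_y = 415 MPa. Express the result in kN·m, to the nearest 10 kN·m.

T = A_s f_y = 5990 × 415 = 2485850 N = 2485.85 kN.
From C = T: a = T/(0.85 f'_c b) = 2485850/(0.85 × 32.6 × 400) = 224.27 mm.
M_n = T(d − a/2) = 2485.85 kN × (845 − 112.135) mm = 1821.79 kN·m.
φM_n = 0.90 × 1821.79 = 1639.61 kN·m.

φM_n ≈ 1640 kN·m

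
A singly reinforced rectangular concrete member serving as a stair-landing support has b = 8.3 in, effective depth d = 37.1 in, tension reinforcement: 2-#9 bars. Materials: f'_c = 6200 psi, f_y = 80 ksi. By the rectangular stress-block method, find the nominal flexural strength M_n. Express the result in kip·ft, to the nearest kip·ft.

A_s = 2 × 1 = 2 in².
T = A_s f_y = 2 × 80 = 160 kips.
a = T/(0.85 f'_c b) = 160/(0.85 × 6.2 × 8.3) = 3.658 in.
M_n = T(d − a/2) = 160 × (37.1 − 1.829) = 5643.4 kip·in = 5643.4/12 = 470.28 kip·ft.

M_n ≈ 470 kip·ft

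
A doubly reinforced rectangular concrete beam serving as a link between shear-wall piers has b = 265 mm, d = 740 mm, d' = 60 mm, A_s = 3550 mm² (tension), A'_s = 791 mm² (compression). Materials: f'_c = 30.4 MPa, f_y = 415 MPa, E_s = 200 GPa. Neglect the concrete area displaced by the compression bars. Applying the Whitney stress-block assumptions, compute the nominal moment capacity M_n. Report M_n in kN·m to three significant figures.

M_n ≈ 975 kN·m

Assume both tension and compression steel yield.
Net tension couple steel: A_s − A'_s = 2759 mm².
a = (A_s − A'_s) f_y / (0.85 f'_c b) = 1144985/(0.85 × 30.4 × 265) = 167.21 mm.
c = a/β₁ = 167.21/0.833 = 200.73 mm; ε'_s = 0.003(c − d')/c = 0.0021 ≥ f_y/E_s = 0.0021, so compression steel does yield.
M_n = (A_s − A'_s) f_y (d − a/2) + A'_s f_y (d − d') = [1144985 × (740 − 83.605) + 328265 × (740 − 60)] × 10⁻⁶ = 751.56 + 223.22 = 974.78 kN·m.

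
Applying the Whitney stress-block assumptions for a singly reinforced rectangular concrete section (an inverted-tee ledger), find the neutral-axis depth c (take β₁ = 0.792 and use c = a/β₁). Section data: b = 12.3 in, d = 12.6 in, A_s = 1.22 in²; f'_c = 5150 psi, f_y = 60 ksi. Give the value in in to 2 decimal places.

T = A_s f_y = 1.22 × 60 = 73.2 kips.
a = T/(0.85 f'_c b) = 73.2/(0.85 × 5.15 × 12.3) = 1.3595 in.
With β₁ = 0.792, c = a/β₁ = 1.3595/0.792 = 1.72 in.

c ≈ 1.72 in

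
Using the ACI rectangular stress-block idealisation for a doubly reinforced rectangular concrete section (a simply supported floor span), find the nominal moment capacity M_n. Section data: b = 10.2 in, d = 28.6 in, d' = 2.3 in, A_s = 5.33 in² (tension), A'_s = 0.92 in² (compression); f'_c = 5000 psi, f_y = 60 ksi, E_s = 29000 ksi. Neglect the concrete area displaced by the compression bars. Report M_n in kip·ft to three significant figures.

M_n ≈ 684 kip·ft

Assume both steels yield.
a = (A_s − A'_s) f_y/(0.85 f'_c b) = (5.33 − 0.92) × 60/(0.85 × 5 × 10.2) = 6.104 in.
c = a/β₁ = 6.104/0.8 = 7.630 in; ε'_s = 0.003(c − d')/c = 0.0021 ≥ ε_y = 0.0021, so the compression steel yields.
M_n = (A_s − A'_s) f_y (d − a/2) + A'_s f_y (d − d') = 264.6 × (28.6 − 3.052) + 55.2 × (28.6 − 2.3) = 6760.0 + 1451.8 = 8211.8 kip·in = 8211.8/12 = 684.32 kip·ft.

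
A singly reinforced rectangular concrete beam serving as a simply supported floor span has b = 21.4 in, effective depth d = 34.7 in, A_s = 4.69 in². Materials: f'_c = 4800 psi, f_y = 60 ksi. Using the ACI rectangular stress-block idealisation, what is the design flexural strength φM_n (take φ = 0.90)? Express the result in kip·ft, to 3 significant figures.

T = A_s f_y = 4.69 × 60 = 281.4 kips.
a = T/(0.85 f'_c b) = 281.4/(0.85 × 4.8 × 21.4) = 3.223 in.
M_n = T(d − a/2) = 281.4 × (34.7 − 1.6115) = 9311.1 kip·in = 9311.1/12 = 775.93 kip·ft.
φM_n = 0.90 × 775.93 = 698.34 kip·ft.

φM_n ≈ 698 kip·ft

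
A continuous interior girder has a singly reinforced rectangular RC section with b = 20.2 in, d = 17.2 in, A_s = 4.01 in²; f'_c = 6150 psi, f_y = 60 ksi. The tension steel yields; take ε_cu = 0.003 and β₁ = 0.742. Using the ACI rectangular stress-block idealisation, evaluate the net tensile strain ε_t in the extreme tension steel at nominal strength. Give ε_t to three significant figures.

a = A_s f_y/(0.85 f'_c b) = 2.279 in.
β₁ = 0.742, so c = a/β₁ = 2.279/0.742 = 3.071 in.
From the linear strain diagram with ε_cu = 0.003: ε_t = 0.003 (d − c)/c = 0.003 × (17.2 − 3.071)/3.071 = 0.0138.
Since ε_t ≥ 0.005, the section is tension-controlled.

ε_t ≈ 0.0138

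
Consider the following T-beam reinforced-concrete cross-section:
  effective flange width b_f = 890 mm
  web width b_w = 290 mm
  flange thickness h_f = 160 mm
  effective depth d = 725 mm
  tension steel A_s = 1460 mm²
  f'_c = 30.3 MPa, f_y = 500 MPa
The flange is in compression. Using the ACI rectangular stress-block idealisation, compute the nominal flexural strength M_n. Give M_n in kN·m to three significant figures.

Tension: T = A_s f_y = 1460 × 500 = 730000 N.
Try a within the flange: a = T/(0.85 f'_c b_f) = 730000/(0.85 × 30.3 × 890) = 31.85 mm.
Since a = 31.85 ≤ h_f = 160 mm, the stress block lies entirely in the flange; analyse as a rectangular beam of width b_f.
M_n = T(d − a/2) = 730000 × (725 − 15.925) = 517.62 × 10⁶ N·mm.
M_n = 517.62 kN·m.

M_n ≈ 518 kN·m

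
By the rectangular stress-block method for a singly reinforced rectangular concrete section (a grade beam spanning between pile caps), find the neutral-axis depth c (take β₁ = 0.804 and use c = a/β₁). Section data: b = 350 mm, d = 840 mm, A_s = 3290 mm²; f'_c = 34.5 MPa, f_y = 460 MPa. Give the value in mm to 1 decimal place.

c ≈ 183.4 mm

T = A_s f_y = 3290 × 460 = 1513400 N = 1513.4 kN.
Setting C = 0.85 f'_c a b equal to T: a = 1513400/(0.85 × 34.5 × 350) = 147.451 mm.
With β₁ = 0.804, c = a/β₁ = 147.451/0.804 = 183.4 mm.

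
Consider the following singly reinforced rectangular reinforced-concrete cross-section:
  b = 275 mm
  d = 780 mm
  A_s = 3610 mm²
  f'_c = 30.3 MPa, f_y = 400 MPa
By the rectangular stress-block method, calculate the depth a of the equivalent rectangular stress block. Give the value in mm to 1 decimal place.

a ≈ 203.9 mm

T = A_s f_y = 3610 × 400 = 1444000 N = 1444 kN.
Setting C = 0.85 f'_c a b equal to T: a = 1444000/(0.85 × 30.3 × 275) = 203.9 mm.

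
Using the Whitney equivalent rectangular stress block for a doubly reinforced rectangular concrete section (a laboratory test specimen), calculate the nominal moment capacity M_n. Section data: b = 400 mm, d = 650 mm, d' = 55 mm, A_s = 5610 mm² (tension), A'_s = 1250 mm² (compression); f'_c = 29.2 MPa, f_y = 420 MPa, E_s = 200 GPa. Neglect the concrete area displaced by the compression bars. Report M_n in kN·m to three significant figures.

M_n ≈ 1330 kN·m

Assume both tension and compression steel yield.
Net tension couple steel: A_s − A'_s = 4360 mm².
a = (A_s − A'_s) f_y / (0.85 f'_c b) = 1831200/(0.85 × 29.2 × 400) = 184.45 mm.
c = a/β₁ = 184.45/0.841 = 219.32 mm; ε'_s = 0.003(c − d')/c = 0.0022 ≥ f_y/E_s = 0.0021, so compression steel does yield.
M_n = (A_s − A'_s) f_y (d − a/2) + A'_s f_y (d − d') = [1831200 × (650 − 92.225) + 525000 × (650 − 55)] × 10⁻⁶ = 1021.40 + 312.38 = 1333.78 kN·m.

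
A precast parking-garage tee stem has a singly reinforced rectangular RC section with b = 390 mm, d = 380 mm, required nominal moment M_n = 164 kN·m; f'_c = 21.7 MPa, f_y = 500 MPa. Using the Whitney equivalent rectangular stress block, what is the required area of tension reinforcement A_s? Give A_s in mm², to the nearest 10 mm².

A_s ≈ 940 mm²

With M_n = 0.85 f'_c a b (d − a/2), solve the quadratic for a:
a = d − √(d² − 2M_n/(0.85 f'_c b)) = 380 − √(380² − 2 × 164×10⁶/(0.85 × 21.7 × 390)) = 65.67 mm.
A_s = 0.85 f'_c a b / f_y = 0.85 × 21.7 × 65.67 × 390 / 500 = 944.8 mm².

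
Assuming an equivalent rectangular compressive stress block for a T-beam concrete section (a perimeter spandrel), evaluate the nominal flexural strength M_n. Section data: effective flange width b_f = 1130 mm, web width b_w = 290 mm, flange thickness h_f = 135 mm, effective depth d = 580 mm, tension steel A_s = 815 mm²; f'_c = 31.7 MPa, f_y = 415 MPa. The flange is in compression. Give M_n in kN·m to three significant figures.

M_n ≈ 194 kN·m

Tension: T = A_s f_y = 815 × 415 = 338225 N.
Try a within the flange: a = T/(0.85 f'_c b_f) = 338225/(0.85 × 31.7 × 1130) = 11.11 mm.
Since a = 11.11 ≤ h_f = 135 mm, the stress block lies entirely in the flange; analyse as a rectangular beam of width b_f.
M_n = T(d − a/2) = 338225 × (580 − 5.555) = 194.29 × 10⁶ N·mm.
M_n = 194.29 kN·m.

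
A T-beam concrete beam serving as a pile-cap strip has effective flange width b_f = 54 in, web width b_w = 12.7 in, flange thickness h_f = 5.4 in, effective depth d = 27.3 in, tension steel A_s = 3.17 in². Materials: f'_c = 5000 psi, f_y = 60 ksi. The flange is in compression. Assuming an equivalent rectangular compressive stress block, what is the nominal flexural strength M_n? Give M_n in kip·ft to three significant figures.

Tension: T = A_s f_y = 3.17 × 60 = 190.2 kips.
Try a within the flange: a = T/(0.85 f'_c b_f) = 190.2/(0.85 × 5 × 54) = 0.829 in.
Since a = 0.829 ≤ h_f = 5.4 in, the stress block lies entirely in the flange; analyse as a rectangular beam of width b_f.
M_n = T(d − a/2) = 190.2 × (27.3 − 0.4145) = 5113.6 kip·in.
M_n = 5113.6/12 = 426.13 kip·ft.

M_n ≈ 426 kip·ft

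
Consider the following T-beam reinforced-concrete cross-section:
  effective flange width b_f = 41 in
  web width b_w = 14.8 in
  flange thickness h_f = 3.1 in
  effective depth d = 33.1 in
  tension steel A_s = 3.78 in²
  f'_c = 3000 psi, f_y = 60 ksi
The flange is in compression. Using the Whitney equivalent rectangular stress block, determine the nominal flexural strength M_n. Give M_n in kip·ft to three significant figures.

M_n ≈ 605 kip·ft

Tension: T = A_s f_y = 3.78 × 60 = 226.8 kips.
Try a within the flange: a = T/(0.85 f'_c b_f) = 226.8/(0.85 × 3 × 41) = 2.169 in.
Since a = 2.169 ≤ h_f = 3.1 in, the stress block lies entirely in the flange; analyse as a rectangular beam of width b_f.
M_n = T(d − a/2) = 226.8 × (33.1 − 1.0845) = 7261.1 kip·in.
M_n = 7261.1/12 = 605.09 kip·ft.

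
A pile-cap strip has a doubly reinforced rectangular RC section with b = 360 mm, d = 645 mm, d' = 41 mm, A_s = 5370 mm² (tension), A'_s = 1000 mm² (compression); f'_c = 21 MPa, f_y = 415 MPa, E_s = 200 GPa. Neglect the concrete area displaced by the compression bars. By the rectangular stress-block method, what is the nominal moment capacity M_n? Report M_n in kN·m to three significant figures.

M_n ≈ 1160 kN·m

Assume both tension and compression steel yield.
Net tension couple steel: A_s − A'_s = 4370 mm².
a = (A_s − A'_s) f_y / (0.85 f'_c b) = 1813550/(0.85 × 21 × 360) = 282.22 mm.
c = a/β₁ = 282.22/0.85 = 332.02 mm; ε'_s = 0.003(c − d')/c = 0.0026 ≥ f_y/E_s = 0.0021, so compression steel does yield.
M_n = (A_s − A'_s) f_y (d − a/2) + A'_s f_y (d − d') = [1813550 × (645 − 141.11) + 415000 × (645 − 41)] × 10⁻⁶ = 913.83 + 250.66 = 1164.49 kN·m.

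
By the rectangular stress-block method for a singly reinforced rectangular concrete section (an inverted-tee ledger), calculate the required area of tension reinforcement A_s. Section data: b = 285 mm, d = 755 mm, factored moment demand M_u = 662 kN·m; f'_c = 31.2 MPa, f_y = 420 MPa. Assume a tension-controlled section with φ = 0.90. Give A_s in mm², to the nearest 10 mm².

A_s ≈ 2560 mm²

M_n = M_u/φ = 662/0.90 = 735.556 kN·m.
With M_n = 0.85 f'_c a b (d − a/2), solve the quadratic for a:
a = d − √(d² − 2M_n/(0.85 f'_c b)) = 755 − √(755² − 2 × 735.556×10⁶/(0.85 × 31.2 × 285)) = 142.31 mm.
A_s = 0.85 f'_c a b / f_y = 0.85 × 31.2 × 142.31 × 285 / 420 = 2561.0 mm².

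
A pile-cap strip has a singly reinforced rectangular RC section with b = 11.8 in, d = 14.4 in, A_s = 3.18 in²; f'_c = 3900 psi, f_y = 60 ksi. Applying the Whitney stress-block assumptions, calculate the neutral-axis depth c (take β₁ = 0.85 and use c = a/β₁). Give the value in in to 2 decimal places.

c ≈ 5.74 in

T = A_s f_y = 3.18 × 60 = 190.8 kips.
a = T/(0.85 f'_c b) = 190.8/(0.85 × 3.9 × 11.8) = 4.8777 in.
With β₁ = 0.85, c = a/β₁ = 4.8777/0.85 = 5.74 in.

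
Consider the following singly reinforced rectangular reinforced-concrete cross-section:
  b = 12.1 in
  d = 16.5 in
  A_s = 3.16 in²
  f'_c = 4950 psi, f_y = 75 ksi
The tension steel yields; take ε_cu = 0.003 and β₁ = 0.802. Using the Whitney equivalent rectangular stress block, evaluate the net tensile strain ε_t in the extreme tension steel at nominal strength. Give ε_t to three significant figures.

a = A_s f_y/(0.85 f'_c b) = 4.655 in.
β₁ = 0.802, so c = a/β₁ = 4.655/0.802 = 5.804 in.
From the linear strain diagram with ε_cu = 0.003: ε_t = 0.003 (d − c)/c = 0.003 × (16.5 − 5.804)/5.804 = 0.00553.
Since ε_t ≥ 0.005, the section is tension-controlled.

ε_t ≈ 0.00553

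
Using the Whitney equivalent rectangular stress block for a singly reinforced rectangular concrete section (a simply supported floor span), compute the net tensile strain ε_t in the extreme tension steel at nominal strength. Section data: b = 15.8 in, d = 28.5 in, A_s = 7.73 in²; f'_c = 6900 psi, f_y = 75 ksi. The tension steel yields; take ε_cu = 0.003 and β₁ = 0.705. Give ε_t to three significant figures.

ε_t ≈ 0.00663

a = A_s f_y/(0.85 f'_c b) = 6.256 in.
β₁ = 0.705, so c = a/β₁ = 6.256/0.705 = 8.874 in.
From the linear strain diagram with ε_cu = 0.003: ε_t = 0.003 (d − c)/c = 0.003 × (28.5 − 8.874)/8.874 = 0.00663.
Since ε_t ≥ 0.005, the section is tension-controlled.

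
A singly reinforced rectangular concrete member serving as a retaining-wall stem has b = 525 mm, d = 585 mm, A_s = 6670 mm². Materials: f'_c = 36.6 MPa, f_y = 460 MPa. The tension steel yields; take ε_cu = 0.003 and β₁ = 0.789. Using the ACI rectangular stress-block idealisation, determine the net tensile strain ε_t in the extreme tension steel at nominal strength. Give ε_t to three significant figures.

ε_t ≈ 0.00437

a = A_s f_y/(0.85 f'_c b) = 187.86 mm.
β₁ = 0.789, so c = a/β₁ = 187.86/0.789 = 238.10 mm.
From the linear strain diagram with ε_cu = 0.003: ε_t = 0.003 (d − c)/c = 0.003 × (585 − 238.10)/238.10 = 0.00437.
ε_t is between 0.004 and 0.005 — transition zone.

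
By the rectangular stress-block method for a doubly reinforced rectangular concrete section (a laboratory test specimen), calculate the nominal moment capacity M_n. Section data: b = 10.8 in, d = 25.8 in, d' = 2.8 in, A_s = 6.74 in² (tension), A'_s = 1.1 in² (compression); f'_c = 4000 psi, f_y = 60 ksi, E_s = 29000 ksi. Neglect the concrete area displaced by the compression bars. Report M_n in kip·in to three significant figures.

Assume both steels yield.
a = (A_s − A'_s) f_y/(0.85 f'_c b) = (6.74 − 1.1) × 60/(0.85 × 4 × 10.8) = 9.216 in.
c = a/β₁ = 9.216/0.85 = 10.842 in; ε'_s = 0.003(c − d')/c = 0.0022 ≥ ε_y = 0.0021, so the compression steel yields.
M_n = (A_s − A'_s) f_y (d − a/2) + A'_s f_y (d − d') = 338.4 × (25.8 − 4.608) + 66 × (25.8 − 2.8) = 7171.4 + 1518.0 = 8689.4 kip·in.

M_n ≈ 8690 kip·in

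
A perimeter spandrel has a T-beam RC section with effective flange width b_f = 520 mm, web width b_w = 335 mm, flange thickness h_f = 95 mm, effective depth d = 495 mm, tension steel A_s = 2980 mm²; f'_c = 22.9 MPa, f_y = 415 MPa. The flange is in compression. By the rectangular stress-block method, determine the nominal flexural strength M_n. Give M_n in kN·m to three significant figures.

M_n ≈ 535 kN·m

Tension: T = A_s f_y = 2980 × 415 = 1236700 N.
Try a within the flange: a = T/(0.85 f'_c b_f) = 1236700/(0.85 × 22.9 × 520) = 122.18 mm.
a = 122.18 > h_f = 95 mm: the block extends into the web. Split into flange-overhang and web parts.
C_f = 0.85 f'_c (b_f − b_w) h_f = 0.85 × 22.9 × (520 − 335) × 95 = 342097 N.
Remaining web compression depth: a_w = (T − C_f)/(0.85 f'_c b_w) = (1236700 − 342097)/(0.85 × 22.9 × 335) = 137.19 mm.
M_n = C_f(d − h_f/2) + (T − C_f)(d − a_w/2) = 342097 × (495 − 47.5) + 894603 × (495 − 68.595) = 153.09 + 381.46 = 534.55 × 10⁶ N·mm.
M_n = 534.55 kN·m.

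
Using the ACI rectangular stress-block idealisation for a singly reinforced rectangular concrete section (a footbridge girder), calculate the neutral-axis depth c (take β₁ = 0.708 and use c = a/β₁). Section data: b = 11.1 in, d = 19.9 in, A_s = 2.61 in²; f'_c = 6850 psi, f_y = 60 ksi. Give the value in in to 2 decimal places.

c ≈ 3.42 in

T = A_s f_y = 2.61 × 60 = 156.6 kips.
a = T/(0.85 f'_c b) = 156.6/(0.85 × 6.85 × 11.1) = 2.4230 in.
With β₁ = 0.708, c = a/β₁ = 2.4230/0.708 = 3.42 in.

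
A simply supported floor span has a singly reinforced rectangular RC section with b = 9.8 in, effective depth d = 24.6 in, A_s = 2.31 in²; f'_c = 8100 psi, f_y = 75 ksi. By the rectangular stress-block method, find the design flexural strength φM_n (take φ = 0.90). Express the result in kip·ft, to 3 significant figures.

φM_n ≈ 303 kip·ft

T = A_s f_y = 2.31 × 75 = 173.25 kips.
a = T/(0.85 f'_c b) = 173.25/(0.85 × 8.1 × 9.8) = 2.568 in.
M_n = T(d − a/2) = 173.25 × (24.6 − 1.284) = 4039.5 kip·in = 4039.5/12 = 336.63 kip·ft.
φM_n = 0.90 × 336.63 = 302.97 kip·ft.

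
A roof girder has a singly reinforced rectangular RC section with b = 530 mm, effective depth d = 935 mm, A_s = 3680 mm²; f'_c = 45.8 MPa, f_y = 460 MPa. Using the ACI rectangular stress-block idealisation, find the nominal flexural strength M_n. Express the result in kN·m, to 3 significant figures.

M_n ≈ 1510 kN·m

T = A_s f_y = 3680 × 460 = 1692800 N = 1692.8 kN.
From C = T: a = T/(0.85 f'_c b) = 1692800/(0.85 × 45.8 × 530) = 82.04 mm.
M_n = T(d − a/2) = 1692.8 kN × (935 − 41.02) mm = 1513.33 kN·m.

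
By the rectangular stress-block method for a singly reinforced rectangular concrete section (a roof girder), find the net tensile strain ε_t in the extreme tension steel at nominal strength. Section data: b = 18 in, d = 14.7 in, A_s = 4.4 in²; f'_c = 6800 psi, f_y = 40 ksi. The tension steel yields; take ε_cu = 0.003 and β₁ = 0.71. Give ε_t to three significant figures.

a = A_s f_y/(0.85 f'_c b) = 1.692 in.
β₁ = 0.71, so c = a/β₁ = 1.692/0.71 = 2.383 in.
From the linear strain diagram with ε_cu = 0.003: ε_t = 0.003 (d − c)/c = 0.003 × (14.7 − 2.383)/2.383 = 0.0155.
Since ε_t ≥ 0.005, the section is tension-controlled.

ε_t ≈ 0.0155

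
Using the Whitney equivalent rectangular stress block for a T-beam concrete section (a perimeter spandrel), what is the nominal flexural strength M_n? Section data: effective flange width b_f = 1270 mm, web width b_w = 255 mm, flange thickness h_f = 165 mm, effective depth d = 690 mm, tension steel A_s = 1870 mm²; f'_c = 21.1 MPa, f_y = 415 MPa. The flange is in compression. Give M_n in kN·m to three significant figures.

Tension: T = A_s f_y = 1870 × 415 = 776050 N.
Try a within the flange: a = T/(0.85 f'_c b_f) = 776050/(0.85 × 21.1 × 1270) = 34.07 mm.
Since a = 34.07 ≤ h_f = 165 mm, the stress block lies entirely in the flange; analyse as a rectangular beam of width b_f.
M_n = T(d − a/2) = 776050 × (690 − 17.035) = 522.25 × 10⁶ N·mm.
M_n = 522.25 kN·m.

M_n ≈ 522 kN·m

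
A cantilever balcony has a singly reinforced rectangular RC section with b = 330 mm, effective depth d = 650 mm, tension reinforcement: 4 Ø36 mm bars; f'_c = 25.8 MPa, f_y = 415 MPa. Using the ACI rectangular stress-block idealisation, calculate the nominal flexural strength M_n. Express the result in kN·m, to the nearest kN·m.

A_s = 4 × 1018 = 4072 mm².
T = A_s f_y = 4072 × 415 = 1689880 N = 1689.88 kN.
From C = T: a = T/(0.85 f'_c b) = 1689880/(0.85 × 25.8 × 330) = 233.51 mm.
M_n = T(d − a/2) = 1689.88 kN × (650 − 116.755) mm = 901.12 kN·m.

M_n ≈ 901 kN·m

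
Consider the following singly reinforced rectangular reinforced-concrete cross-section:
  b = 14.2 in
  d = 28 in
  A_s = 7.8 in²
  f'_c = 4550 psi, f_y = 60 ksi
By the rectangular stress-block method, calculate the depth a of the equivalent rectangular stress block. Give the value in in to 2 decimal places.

T = A_s f_y = 7.8 × 60 = 468 kips.
a = T/(0.85 f'_c b) = 468/(0.85 × 4.55 × 14.2) = 8.52 in.

a ≈ 8.52 in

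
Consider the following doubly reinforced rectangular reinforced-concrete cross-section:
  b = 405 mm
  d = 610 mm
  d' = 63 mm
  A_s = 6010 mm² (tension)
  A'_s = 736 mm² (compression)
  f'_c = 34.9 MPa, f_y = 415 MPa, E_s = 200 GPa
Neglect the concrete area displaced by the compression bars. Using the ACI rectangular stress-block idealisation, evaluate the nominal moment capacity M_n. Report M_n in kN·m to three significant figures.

Assume both tension and compression steel yield.
Net tension couple steel: A_s − A'_s = 5274 mm².
a = (A_s − A'_s) f_y / (0.85 f'_c b) = 2188710/(0.85 × 34.9 × 405) = 182.18 mm.
c = a/β₁ = 182.18/0.801 = 227.44 mm; ε'_s = 0.003(c − d')/c = 0.0022 ≥ f_y/E_s = 0.0021, so compression steel does yield.
M_n = (A_s − A'_s) f_y (d − a/2) + A'_s f_y (d − d') = [2188710 × (610 − 91.09) + 305440 × (610 − 63)] × 10⁻⁶ = 1135.74 + 167.08 = 1302.82 kN·m.

M_n ≈ 1300 kN·m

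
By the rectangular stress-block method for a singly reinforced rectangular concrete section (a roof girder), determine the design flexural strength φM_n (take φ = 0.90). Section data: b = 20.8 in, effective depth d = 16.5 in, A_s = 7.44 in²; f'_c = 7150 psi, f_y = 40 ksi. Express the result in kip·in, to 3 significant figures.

φM_n ≈ 4100 kip·in

T = A_s f_y = 7.44 × 40 = 297.6 kips.
a = T/(0.85 f'_c b) = 297.6/(0.85 × 7.15 × 20.8) = 2.354 in.
M_n = T(d − a/2) = 297.6 × (16.5 − 1.177) = 4560.1 kip·in.
φM_n = 0.90 × 4560.1 = 4104.1 kip·in.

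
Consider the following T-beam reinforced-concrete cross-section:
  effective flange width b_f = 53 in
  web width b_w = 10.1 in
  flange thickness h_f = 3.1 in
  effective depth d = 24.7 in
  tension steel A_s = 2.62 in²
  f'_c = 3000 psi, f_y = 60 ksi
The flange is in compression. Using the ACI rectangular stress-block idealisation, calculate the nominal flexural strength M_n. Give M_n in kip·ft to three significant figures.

M_n ≈ 316 kip·ft

Tension: T = A_s f_y = 2.62 × 60 = 157.2 kips.
Try a within the flange: a = T/(0.85 f'_c b_f) = 157.2/(0.85 × 3 × 53) = 1.163 in.
Since a = 1.163 ≤ h_f = 3.1 in, the stress block lies entirely in the flange; analyse as a rectangular beam of width b_f.
M_n = T(d − a/2) = 157.2 × (24.7 − 0.5815) = 3791.4 kip·in.
M_n = 3791.4/12 = 315.95 kip·ft.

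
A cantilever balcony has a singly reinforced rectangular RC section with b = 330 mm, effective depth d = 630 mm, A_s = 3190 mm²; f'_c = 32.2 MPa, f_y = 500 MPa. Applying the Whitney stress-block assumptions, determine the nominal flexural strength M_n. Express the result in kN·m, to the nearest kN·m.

T = A_s f_y = 3190 × 500 = 1595000 N = 1595 kN.
From C = T: a = T/(0.85 f'_c b) = 1595000/(0.85 × 32.2 × 330) = 176.59 mm.
M_n = T(d − a/2) = 1595 kN × (630 − 88.295) mm = 864.02 kN·m.

M_n ≈ 864 kN·m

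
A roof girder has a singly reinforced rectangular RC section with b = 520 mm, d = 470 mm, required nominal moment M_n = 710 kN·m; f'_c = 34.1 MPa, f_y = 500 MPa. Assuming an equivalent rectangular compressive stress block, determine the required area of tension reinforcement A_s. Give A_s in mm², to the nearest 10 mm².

A_s ≈ 3440 mm²

With M_n = 0.85 f'_c a b (d − a/2), solve the quadratic for a:
a = d − √(d² − 2M_n/(0.85 f'_c b)) = 470 − √(470² − 2 × 710×10⁶/(0.85 × 34.1 × 520)) = 114.07 mm.
A_s = 0.85 f'_c a b / f_y = 0.85 × 34.1 × 114.07 × 520 / 500 = 3438.6 mm².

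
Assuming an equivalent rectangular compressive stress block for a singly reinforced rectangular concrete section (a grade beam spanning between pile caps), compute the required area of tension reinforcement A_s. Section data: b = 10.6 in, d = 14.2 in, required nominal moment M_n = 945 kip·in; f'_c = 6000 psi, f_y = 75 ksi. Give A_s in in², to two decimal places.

From M_n = 0.85 f'_c a b (d − a/2):
a = d − √(d² − 2M_n/(0.85 f'_c b)) = 14.2 − √(14.2² − 2 × 945/(0.85 × 6 × 10.6)) = 1.290 in.
A_s = 0.85 f'_c a b / f_y = 0.85 × 6 × 1.290 × 10.6 / 75 = 0.930 in².

A_s ≈ 0.93 in²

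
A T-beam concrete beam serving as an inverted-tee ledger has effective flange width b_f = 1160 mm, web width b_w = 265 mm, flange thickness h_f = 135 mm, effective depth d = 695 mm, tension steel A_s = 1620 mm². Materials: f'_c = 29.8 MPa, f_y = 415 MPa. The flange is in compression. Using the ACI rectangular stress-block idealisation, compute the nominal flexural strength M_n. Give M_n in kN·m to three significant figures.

Tension: T = A_s f_y = 1620 × 415 = 672300 N.
Try a within the flange: a = T/(0.85 f'_c b_f) = 672300/(0.85 × 29.8 × 1160) = 22.88 mm.
Since a = 22.88 ≤ h_f = 135 mm, the stress block lies entirely in the flange; analyse as a rectangular beam of width b_f.
M_n = T(d − a/2) = 672300 × (695 − 11.44) = 459.56 × 10⁶ N·mm.
M_n = 459.56 kN·m.

M_n ≈ 460 kN·m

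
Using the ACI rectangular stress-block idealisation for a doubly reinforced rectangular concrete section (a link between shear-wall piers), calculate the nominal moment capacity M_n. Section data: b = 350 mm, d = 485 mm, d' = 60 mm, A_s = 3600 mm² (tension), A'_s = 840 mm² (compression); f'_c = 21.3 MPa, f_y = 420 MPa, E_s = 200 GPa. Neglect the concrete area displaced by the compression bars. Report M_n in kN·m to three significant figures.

Assume both tension and compression steel yield.
Net tension couple steel: A_s − A'_s = 2760 mm².
a = (A_s − A'_s) f_y / (0.85 f'_c b) = 1159200/(0.85 × 21.3 × 350) = 182.93 mm.
c = a/β₁ = 182.93/0.85 = 215.21 mm; ε'_s = 0.003(c − d')/c = 0.0022 ≥ f_y/E_s = 0.0021, so compression steel does yield.
M_n = (A_s − A'_s) f_y (d − a/2) + A'_s f_y (d − d') = [1159200 × (485 − 91.465) + 352800 × (485 − 60)] × 10⁻⁶ = 456.19 + 149.94 = 606.13 kN·m.

M_n ≈ 606 kN·m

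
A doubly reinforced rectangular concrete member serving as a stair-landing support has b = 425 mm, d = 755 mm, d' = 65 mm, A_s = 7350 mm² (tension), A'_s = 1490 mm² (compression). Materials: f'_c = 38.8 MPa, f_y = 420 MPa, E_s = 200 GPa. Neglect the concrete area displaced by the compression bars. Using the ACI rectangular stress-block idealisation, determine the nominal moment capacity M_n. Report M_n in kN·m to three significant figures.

Assume both tension and compression steel yield.
Net tension couple steel: A_s − A'_s = 5860 mm².
a = (A_s − A'_s) f_y / (0.85 f'_c b) = 2461200/(0.85 × 38.8 × 425) = 175.59 mm.
c = a/β₁ = 175.59/0.773 = 227.15 mm; ε'_s = 0.003(c − d')/c = 0.0021 ≥ f_y/E_s = 0.0021, so compression steel does yield.
M_n = (A_s − A'_s) f_y (d − a/2) + A'_s f_y (d − d') = [2461200 × (755 − 87.795) + 625800 × (755 − 65)] × 10⁻⁶ = 1642.12 + 431.80 = 2073.92 kN·m.

M_n ≈ 2070 kN·m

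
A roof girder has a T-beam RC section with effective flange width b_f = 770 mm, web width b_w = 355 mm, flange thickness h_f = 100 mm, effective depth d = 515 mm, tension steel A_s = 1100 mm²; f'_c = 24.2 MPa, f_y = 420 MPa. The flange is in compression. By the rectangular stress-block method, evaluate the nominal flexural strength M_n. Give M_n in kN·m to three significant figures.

Tension: T = A_s f_y = 1100 × 420 = 462000 N.
Try a within the flange: a = T/(0.85 f'_c b_f) = 462000/(0.85 × 24.2 × 770) = 29.17 mm.
Since a = 29.17 ≤ h_f = 100 mm, the stress block lies entirely in the flange; analyse as a rectangular beam of width b_f.
M_n = T(d − a/2) = 462000 × (515 − 14.585) = 231.19 × 10⁶ N·mm.
M_n = 231.19 kN·m.

M_n ≈ 231 kN·m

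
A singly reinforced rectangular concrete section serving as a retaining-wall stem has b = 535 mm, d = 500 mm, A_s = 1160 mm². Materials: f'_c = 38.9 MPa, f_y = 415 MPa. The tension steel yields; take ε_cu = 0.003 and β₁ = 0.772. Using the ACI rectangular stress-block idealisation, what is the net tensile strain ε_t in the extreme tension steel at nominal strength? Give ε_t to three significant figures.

a = A_s f_y/(0.85 f'_c b) = 27.21 mm.
β₁ = 0.772, so c = a/β₁ = 27.21/0.772 = 35.25 mm.
From the linear strain diagram with ε_cu = 0.003: ε_t = 0.003 (d − c)/c = 0.003 × (500 − 35.25)/35.25 = 0.0396.
Since ε_t ≥ 0.005, the section is tension-controlled.

ε_t ≈ 0.0396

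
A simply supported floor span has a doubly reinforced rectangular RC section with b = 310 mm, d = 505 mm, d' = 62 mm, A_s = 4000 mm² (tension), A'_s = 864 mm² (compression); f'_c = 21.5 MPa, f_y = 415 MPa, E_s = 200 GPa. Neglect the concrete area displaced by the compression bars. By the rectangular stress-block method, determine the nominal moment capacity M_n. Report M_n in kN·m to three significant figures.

M_n ≈ 667 kN·m

Assume both tension and compression steel yield.
Net tension couple steel: A_s − A'_s = 3136 mm².
a = (A_s − A'_s) f_y / (0.85 f'_c b) = 1301440/(0.85 × 21.5 × 310) = 229.72 mm.
c = a/β₁ = 229.72/0.85 = 270.26 mm; ε'_s = 0.003(c − d')/c = 0.0023 ≥ f_y/E_s = 0.0021, so compression steel does yield.
M_n = (A_s − A'_s) f_y (d − a/2) + A'_s f_y (d − d') = [1301440 × (505 − 114.86) + 358560 × (505 − 62)] × 10⁻⁶ = 507.74 + 158.84 = 666.58 kN·m.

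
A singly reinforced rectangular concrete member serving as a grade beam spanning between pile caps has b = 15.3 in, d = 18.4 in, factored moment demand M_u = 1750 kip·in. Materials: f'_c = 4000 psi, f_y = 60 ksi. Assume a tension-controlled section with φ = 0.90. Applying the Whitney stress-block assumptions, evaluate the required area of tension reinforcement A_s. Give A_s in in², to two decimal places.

A_s ≈ 1.87 in²

M_n = M_u/φ = 1750/0.90 = 1944.44 kip·in.
From M_n = 0.85 f'_c a b (d − a/2):
a = d − √(d² − 2M_n/(0.85 f'_c b)) = 18.4 − √(18.4² − 2 × 1944.44/(0.85 × 4 × 15.3)) = 2.158 in.
A_s = 0.85 f'_c a b / f_y = 0.85 × 4 × 2.158 × 15.3 / 60 = 1.871 in².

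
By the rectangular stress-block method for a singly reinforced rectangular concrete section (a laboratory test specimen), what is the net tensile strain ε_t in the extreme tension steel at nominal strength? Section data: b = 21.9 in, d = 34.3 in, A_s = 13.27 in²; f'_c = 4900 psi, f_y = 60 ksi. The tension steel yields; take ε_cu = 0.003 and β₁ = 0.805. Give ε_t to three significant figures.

ε_t ≈ 0.00649

a = A_s f_y/(0.85 f'_c b) = 8.729 in.
β₁ = 0.805, so c = a/β₁ = 8.729/0.805 = 10.843 in.
From the linear strain diagram with ε_cu = 0.003: ε_t = 0.003 (d − c)/c = 0.003 × (34.3 − 10.843)/10.843 = 0.00649.
Since ε_t ≥ 0.005, the section is tension-controlled.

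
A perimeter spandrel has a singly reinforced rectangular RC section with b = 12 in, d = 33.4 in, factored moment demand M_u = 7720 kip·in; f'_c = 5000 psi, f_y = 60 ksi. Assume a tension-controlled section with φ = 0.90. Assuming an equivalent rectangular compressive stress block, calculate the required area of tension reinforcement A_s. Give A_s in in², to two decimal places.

A_s ≈ 4.66 in²

M_n = M_u/φ = 7720/0.90 = 8577.78 kip·in.
From M_n = 0.85 f'_c a b (d − a/2):
a = d − √(d² − 2M_n/(0.85 f'_c b)) = 33.4 − √(33.4² − 2 × 8577.78/(0.85 × 5 × 12)) = 5.486 in.
A_s = 0.85 f'_c a b / f_y = 0.85 × 5 × 5.486 × 12 / 60 = 4.663 in².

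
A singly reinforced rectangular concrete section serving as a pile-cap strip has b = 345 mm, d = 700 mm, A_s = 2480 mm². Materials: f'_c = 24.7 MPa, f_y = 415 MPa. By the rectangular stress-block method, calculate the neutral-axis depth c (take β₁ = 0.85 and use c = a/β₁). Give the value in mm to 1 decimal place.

c ≈ 167.2 mm

T = A_s f_y = 2480 × 415 = 1029200 N = 1029.2 kN.
Setting C = 0.85 f'_c a b equal to T: a = 1029200/(0.85 × 24.7 × 345) = 142.090 mm.
With β₁ = 0.85, c = a/β₁ = 142.090/0.85 = 167.2 mm.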